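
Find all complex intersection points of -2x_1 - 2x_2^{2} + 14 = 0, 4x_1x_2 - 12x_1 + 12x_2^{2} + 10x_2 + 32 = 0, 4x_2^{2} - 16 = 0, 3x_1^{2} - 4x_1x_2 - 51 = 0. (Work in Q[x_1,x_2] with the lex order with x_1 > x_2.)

Compute a lex Gröbner basis by Buchberger's algorithm.
f_1 = -2x_1 - 2x_2^{2} + 14, LT = x_1.
f_2 = 4x_1x_2 - 12x_1 + 12x_2^{2} + 10x_2 + 32, LT = x_1x_2.
f_3 = 4x_2^{2} - 16, LT = x_2^{2}.
f_4 = 3x_1^{2} - 4x_1x_2 - 51, LT = x_1^{2}.

S(f_1,f_2): lcm = x_1x_2. S = 3x_1 + x_2^{3} - 3x_2^{2} - \tfrac{19}{2}x_2 - 8.
  reduce S modulo (f_1, f_2, f_3, f_4):
  remainder -\tfrac{11}{2}x_2 - 11 ≠ 0; add h_5 = -\tfrac{11}{2}x_2 - 11 to the basis.

The other S-polynomials (S(f_1,f_3), S(f_1,f_4), S(f_2,f_3), S(f_2,f_4), S(f_3,f_4), S(f_1,h_5), S(f_2,h_5), S(f_3,h_5), S(f_4,h_5)) all reduce to 0 modulo the current basis, so we have a Gröbner basis.
Inter-reduce: drop elements whose leading term is divisible by another's, tail-reduce, and make monic.
Reduced Gröbner basis: {x_1 - 3, x_2 + 2}.

Since the basis is lex-ordered, x_2 + 2 is univariate in x_2. Its roots are {-2}. Back-substituting each root into the other basis elements fixes the other coordinates.
  x_2 = -2: the earlier basis element becomes x_1 - 3 = 0, giving x_1 = 3 — point (3, -2).

{(3, -2)}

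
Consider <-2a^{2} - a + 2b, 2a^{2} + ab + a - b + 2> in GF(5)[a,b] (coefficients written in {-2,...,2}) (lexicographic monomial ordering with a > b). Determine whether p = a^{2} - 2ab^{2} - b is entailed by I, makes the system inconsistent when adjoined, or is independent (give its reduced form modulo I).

First compute the reduced Gröbner basis of I by Buchberger's algorithm.
f_1 = -2a^{2} - a + 2b, LT = a^{2}.
f_2 = 2a^{2} + ab + a - b + 2, LT = a^{2}.

S(f_1,f_2): lcm = a^{2}. S = 2ab + 2b - 1.
  reduce S modulo (f_1, f_2):
  remainder 2ab + 2b - 1 ≠ 0; add h_3 = 2ab + 2b - 1 to the basis.

S(f_1,h_3): lcm = a^{2}b. S = 2ab - 2a - b^{2}.
  reduce S modulo (f_1, f_2, h_3):
  remainder -2a - b^{2} - 2b + 1 ≠ 0; add h_4 = -2a - b^{2} - 2b + 1 to the basis.

S(h_3,h_4): lcm = ab. S = 2b^{3} - b^{2} - b + 2.
  reduce S modulo (f_1, f_2, h_3, h_4):
  remainder 2b^{3} - b^{2} - b + 2 ≠ 0; add h_5 = 2b^{3} - b^{2} - b + 2 to the basis.

The other S-polynomials (S(f_2,h_3), S(f_1,h_4), S(f_2,h_4), S(f_1,h_5), S(f_2,h_5), S(h_3,h_5), S(h_4,h_5)) all reduce to 0 modulo the current basis, so we have a Gröbner basis.
Inter-reduce: drop elements whose leading term is divisible by another's, tail-reduce, and make monic.
Reduced Gröbner basis: {a - 2b^{2} + b + 2, b^{3} + 2b^{2} + 2b + 1}.
Label its elements g_1 = a - 2b^{2} + b + 2, g_2 = b^{3} + 2b^{2} + 2b + 1.

Reduce p = a^{2} - 2ab^{2} - b modulo G:
  leading term a^{2}: subtract (a)·g_1 from a^{2} - 2ab^{2} - b → -ab - 2a - b
  leading term ab: subtract (-b)·g_1 from -ab - 2a - b → -2a - 2b^{3} + b^{2} + b
  leading term a: subtract (-2)·g_1 from -2a - 2b^{3} + b^{2} + b → -2b^{3} + 2b^{2} - 2b - 1
  leading term b^{3}: subtract (-2)·g_2 from -2b^{3} + 2b^{2} - 2b - 1 → b^{2} + 2b + 1
  leading term b^{2}: no divisor's leading term divides it; move b^{2} to the remainder.
  leading term b: no divisor's leading term divides it; move 2b to the remainder.
  leading term 1: no divisor's leading term divides it; move 1 to the remainder.
  normal form = b^{2} + 2b + 1.
The normal form is nonzero, so p ∉ I. Since p minus its normal form lies in I, I + (p) = I + (r) where r = b^{2} + 2b + 1; decide whether this ideal is the whole ring.
Run Buchberger on G together with r (pairs among the g_i already reduce to 0 since G is a Gröbner basis):
g_1 = a - 2b^{2} + b + 2, LT = a.
g_2 = b^{3} + 2b^{2} + 2b + 1, LT = b^{3}.
r = b^{2} + 2b + 1, LT = b^{2}.

S(g_2,r): lcm = b^{3}. S = b + 1.
  reduce S modulo (g_1, g_2, r):
  remainder b + 1 ≠ 0; add m_4 = b + 1 to the basis.

The other S-polynomials (S(g_1,g_2), S(g_1,r), S(g_1,m_4), S(g_2,m_4), S(r,m_4)) all reduce to 0 modulo the current basis, so we have a Gröbner basis.
Inter-reduce: drop elements whose leading term is divisible by another's, tail-reduce, and make monic.
Reduced Gröbner basis: {a - 1, b + 1}.
The reduced Gröbner basis of I + (p) is {a - 1, b + 1} ≠ {1}, a proper ideal, so the enlarged system stays consistent: p is independent of I, with normal form b^{2} + 2b + 1.

a^{2} - 2ab^{2} - b is independent of I; its normal form modulo I is b^{2} + 2b + 1.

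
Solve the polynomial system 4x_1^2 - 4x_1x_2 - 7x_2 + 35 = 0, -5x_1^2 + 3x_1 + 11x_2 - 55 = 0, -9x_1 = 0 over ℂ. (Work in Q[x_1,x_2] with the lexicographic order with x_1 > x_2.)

{(0, 5)}

Compute a lex Gröbner basis by Buchberger's algorithm.
f_1 = 4x_1^2 - 4x_1x_2 - 7x_2 + 35, LT = x_1^2.
f_2 = -5x_1^2 + 3x_1 + 11x_2 - 55, LT = x_1^2.
f_3 = -9x_1, LT = x_1.

S(f_1,f_2): lcm = x_1^2. S = -x_1x_2 + 3/5x_1 + 9/20x_2 - 9/4.
  reduce S modulo (f_1, f_2, f_3):
  remainder 9/20x_2 - 9/4 ≠ 0; add h_4 = 9/20x_2 - 9/4 to the basis.

The other S-polynomials (S(f_1,f_3), S(f_2,f_3), S(f_1,h_4), S(f_2,h_4), S(f_3,h_4)) all reduce to 0 modulo the current basis, so we have a Gröbner basis.
Inter-reduce: drop elements whose leading term is divisible by another's, tail-reduce, and make monic.
Reduced Gröbner basis: {x_1, x_2 - 5}.

The lex basis is triangular: the last element involves only x_2. Solving x_2 - 5 = 0 gives x_2 ∈ {5}; substituting each value into the earlier elements determines the remaining variables.
  x_2 = 5: the earlier basis element becomes x_1 = 0, giving x_1 = 0 — point (0, 5).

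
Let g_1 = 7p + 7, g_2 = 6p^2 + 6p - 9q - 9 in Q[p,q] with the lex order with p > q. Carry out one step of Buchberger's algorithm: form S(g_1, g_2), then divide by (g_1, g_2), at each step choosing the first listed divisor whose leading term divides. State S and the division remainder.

lcm(LM(g_1), LM(g_2)) = p^2.
S = (lcm/LT(g_1))·g_1 − (lcm/LT(g_2))·g_2 = 3/2q + 3/2.
Reduce S modulo (g_1, g_2) in that order:
  leading term q: no divisor's leading term divides it; move 3/2q to the remainder.
  leading term 1: no divisor's leading term divides it; move 3/2 to the remainder.
The remainder 3/2q + 3/2 is nonzero, so it would be added as the next basis element.

S(g_1, g_2) = 3/2q + 3/2; remainder on division = 3/2q + 3/2.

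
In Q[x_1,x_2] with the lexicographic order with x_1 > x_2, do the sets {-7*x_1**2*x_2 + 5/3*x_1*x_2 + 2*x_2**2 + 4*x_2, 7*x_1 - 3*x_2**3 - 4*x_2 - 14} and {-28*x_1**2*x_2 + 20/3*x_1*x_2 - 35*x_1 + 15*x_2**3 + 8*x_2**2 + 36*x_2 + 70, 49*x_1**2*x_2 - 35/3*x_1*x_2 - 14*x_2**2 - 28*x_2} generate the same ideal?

Yes, the ideals are equal.

For a fixed monomial order, each ideal has a unique reduced Gröbner basis; comparing bases decides equality.
Buchberger on the first generating set:
f_1 = -7*x_1**2*x_2 + 5/3*x_1*x_2 + 2*x_2**2 + 4*x_2, LT = x_1**2*x_2.
f_2 = 7*x_1 - 3*x_2**3 - 4*x_2 - 14, LT = x_1.

S(f_1,f_2): lcm = x_1**2*x_2. S = 3/7*x_1*x_2**4 + 4/7*x_1*x_2**2 + 37/21*x_1*x_2 - 2/7*x_2**2 - 4/7*x_2.
  reduce S modulo (f_1, f_2):
  remainder 9/49*x_2**7 + 24/49*x_2**5 + 79/49*x_2**4 + 16/49*x_2**3 + 274/147*x_2**2 + 62/21*x_2 ≠ 0; add g_3 = 9/49*x_2**7 + 24/49*x_2**5 + 79/49*x_2**4 + 16/49*x_2**3 + 274/147*x_2**2 + 62/21*x_2 to the basis.

The other S-polynomials (S(f_1,g_3), S(f_2,g_3)) all reduce to 0 modulo the current basis, so we have a Gröbner basis.
Inter-reduce: drop elements whose leading term is divisible by another's, tail-reduce, and make monic.
Reduced Gröbner basis: {x_1 - 3/7*x_2**3 - 4/7*x_2 - 2, x_2**7 + 8/3*x_2**5 + 79/9*x_2**4 + 16/9*x_2**3 + 274/27*x_2**2 + 434/27*x_2}.

Buchberger on the second generating set:
h_1 = -28*x_1**2*x_2 + 20/3*x_1*x_2 - 35*x_1 + 15*x_2**3 + 8*x_2**2 + 36*x_2 + 70, LT = x_1**2*x_2.
h_2 = 49*x_1**2*x_2 - 35/3*x_1*x_2 - 14*x_2**2 - 28*x_2, LT = x_1**2*x_2.

S(h_1,h_2): lcm = x_1**2*x_2. S = 5/4*x_1 - 15/28*x_2**3 - 5/7*x_2 - 5/2.
  reduce S modulo (h_1, h_2):
  remainder 5/4*x_1 - 15/28*x_2**3 - 5/7*x_2 - 5/2 ≠ 0; add k_3 = 5/4*x_1 - 15/28*x_2**3 - 5/7*x_2 - 5/2 to the basis.

S(h_1,k_3): lcm = x_1**2*x_2. S = 3/7*x_1*x_2**4 + 4/7*x_1*x_2**2 + 37/21*x_1*x_2 + 5/4*x_1 - 15/28*x_2**3 - 2/7*x_2**2 - 9/7*x_2 - 5/2.
  reduce S modulo (h_1, h_2, k_3):
  remainder 9/49*x_2**7 + 24/49*x_2**5 + 79/49*x_2**4 + 16/49*x_2**3 + 274/147*x_2**2 + 62/21*x_2 ≠ 0; add k_4 = 9/49*x_2**7 + 24/49*x_2**5 + 79/49*x_2**4 + 16/49*x_2**3 + 274/147*x_2**2 + 62/21*x_2 to the basis.

The other S-polynomials (S(h_2,k_3), S(h_1,k_4), S(h_2,k_4), S(k_3,k_4)) all reduce to 0 modulo the current basis, so we have a Gröbner basis.
Inter-reduce: drop elements whose leading term is divisible by another's, tail-reduce, and make monic.
Reduced Gröbner basis: {x_1 - 3/7*x_2**3 - 4/7*x_2 - 2, x_2**7 + 8/3*x_2**5 + 79/9*x_2**4 + 16/9*x_2**3 + 274/27*x_2**2 + 434/27*x_2}.

Same reduced basis, so the two generating sets span the same ideal.
The choice of monomial ordering does not affect the verdict — as long as both bases are computed under the same ordering, their equality decides ideal equality.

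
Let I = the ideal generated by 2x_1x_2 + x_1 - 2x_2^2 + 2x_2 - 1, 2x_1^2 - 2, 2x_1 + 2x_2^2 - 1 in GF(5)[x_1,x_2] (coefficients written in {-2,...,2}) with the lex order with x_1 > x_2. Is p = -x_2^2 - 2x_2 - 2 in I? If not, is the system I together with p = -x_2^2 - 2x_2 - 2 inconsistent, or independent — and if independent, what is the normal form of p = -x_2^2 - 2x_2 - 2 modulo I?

-x_2^2 - 2x_2 - 2 is independent of I; its normal form modulo I is -2x_2 - 1.

First compute the reduced Gröbner basis of I by Buchberger's algorithm.
f_1 = 2x_1x_2 + x_1 - 2x_2^2 + 2x_2 - 1, LT = x_1x_2.
f_2 = 2x_1^2 - 2, LT = x_1^2.
f_3 = 2x_1 + 2x_2^2 - 1, LT = x_1.

S(f_1,f_2): lcm = x_1^2x_2. S = -2x_1^2 - x_1x_2^2 + x_1x_2 + 2x_1 + x_2.
  leading term x_1^2: subtract (-1)·f_2 from -2x_1^2 - x_1x_2^2 + x_1x_2 + 2x_1 + x_2 → -x_1x_2^2 + x_1x_2 + 2x_1 + x_2 - 2
  leading term x_1x_2^2: subtract (2x_2)·f_1 from -x_1x_2^2 + x_1x_2 + 2x_1 + x_2 - 2 → -x_1x_2 + 2x_1 - x_2^3 + x_2^2 - 2x_2 - 2
  leading term x_1x_2: subtract (2)·f_1 from -x_1x_2 + 2x_1 - x_2^3 + x_2^2 - 2x_2 - 2 → -x_2^3 - x_2
  leading term x_2^3: no divisor's leading term divides it; move -x_2^3 to the remainder.
  leading term x_2: no divisor's leading term divides it; move -x_2 to the remainder.
  remainder -x_2^3 - x_2 ≠ 0; add h_4 = -x_2^3 - x_2 to the basis.

S(f_1,f_3): lcm = x_1x_2. S = -2x_1 - x_2^3 - x_2^2 - x_2 + 2.
  leading term x_1: subtract (-1)·f_3 from -2x_1 - x_2^3 - x_2^2 - x_2 + 2 → -x_2^3 + x_2^2 - x_2 + 1
  leading term x_2^3: subtract (1)·h_4 from -x_2^3 + x_2^2 - x_2 + 1 → x_2^2 + 1
  leading term x_2^2: no divisor's leading term divides it; move x_2^2 to the remainder.
  leading term 1: no divisor's leading term divides it; move 1 to the remainder.
  remainder x_2^2 + 1 ≠ 0; add h_5 = x_2^2 + 1 to the basis.

S(f_2,f_3): lcm = x_1^2. S = -x_1x_2^2 - 2x_1 - 1.
  leading term x_1x_2^2: subtract (2x_2)·f_1 from -x_1x_2^2 - 2x_1 - 1 → -2x_1x_2 - 2x_1 - x_2^3 + x_2^2 + 2x_2 - 1
  leading term x_1x_2: subtract (-1)·f_1 from -2x_1x_2 - 2x_1 - x_2^3 + x_2^2 + 2x_2 - 1 → -x_1 - x_2^3 - x_2^2 - x_2 - 2
  leading term x_1: subtract (2)·f_3 from -x_1 - x_2^3 - x_2^2 - x_2 - 2 → -x_2^3 - x_2
  leading term x_2^3: subtract (1)·h_4 from -x_2^3 - x_2 → 0
  remainder 0.

S(f_1,h_4): lcm = x_1x_2^3. S = -2x_1x_2^2 - x_1x_2 - x_2^4 + x_2^3 + 2x_2^2.
  leading term x_1x_2^2: subtract (-x_2)·f_1 from -2x_1x_2^2 - x_1x_2 - x_2^4 + x_2^3 + 2x_2^2 → -x_2^4 - x_2^3 - x_2^2 - x_2
  leading term x_2^4: subtract (x_2)·h_4 from -x_2^4 - x_2^3 - x_2^2 - x_2 → -x_2^3 - x_2
  leading term x_2^3: subtract (1)·h_4 from -x_2^3 - x_2 → 0
  remainder 0.

S(f_2,h_4): leading monomials are coprime, so the S-polynomial reduces to 0 (Buchberger's first criterion).
S(f_3,h_4): leading monomials are coprime, so the S-polynomial reduces to 0 (Buchberger's first criterion).
S(f_1,h_5): lcm = x_1x_2^2. S = -2x_1x_2 - x_1 - x_2^3 + x_2^2 + 2x_2.
  leading term x_1x_2: subtract (-1)·f_1 from -2x_1x_2 - x_1 - x_2^3 + x_2^2 + 2x_2 → -x_2^3 - x_2^2 - x_2 - 1
  leading term x_2^3: subtract (1)·h_4 from -x_2^3 - x_2^2 - x_2 - 1 → -x_2^2 - 1
  leading term x_2^2: subtract (-1)·h_5 from -x_2^2 - 1 → 0
  remainder 0.

S(f_2,h_5): leading monomials are coprime, so the S-polynomial reduces to 0 (Buchberger's first criterion).
S(f_3,h_5): leading monomials are coprime, so the S-polynomial reduces to 0 (Buchberger's first criterion).
S(h_4,h_5): lcm = x_2^3. S = 0.
  remainder 0.

Every S-polynomial of the final basis reduces to 0, so we have a Gröbner basis.
Inter-reduce: drop elements whose leading term is divisible by another's, tail-reduce, and make monic.
Reduced Gröbner basis: {x_1 + 1, x_2^2 + 1}.
Label its elements g_1 = x_1 + 1, g_2 = x_2^2 + 1.

Reduce p = -x_2^2 - 2x_2 - 2 modulo G:
  leading term x_2^2: subtract (-1)·g_2 from -x_2^2 - 2x_2 - 2 → -2x_2 - 1
  leading term x_2: no divisor's leading term divides it; move -2x_2 to the remainder.
  leading term 1: no divisor's leading term divides it; move -1 to the remainder.
  normal form = -2x_2 - 1.
The normal form is nonzero, so p ∉ I. Since p minus its normal form lies in I, I + (p) = I + (r) where r = -2x_2 - 1; decide whether this ideal is the whole ring.
Run Buchberger on G together with r (pairs among the g_i already reduce to 0 since G is a Gröbner basis):
g_1 = x_1 + 1, LT = x_1.
g_2 = x_2^2 + 1, LT = x_2^2.
r = -2x_2 - 1, LT = x_2.

S(g_1,g_2): leading monomials are coprime, so the S-polynomial reduces to 0 (Buchberger's first criterion).
S(g_1,r): leading monomials are coprime, so the S-polynomial reduces to 0 (Buchberger's first criterion).
S(g_2,r): lcm = x_2^2. S = 2x_2 + 1.
  leading term x_2: subtract (-1)·r from 2x_2 + 1 → 0
  remainder 0.

Every S-polynomial of the final basis reduces to 0, so we have a Gröbner basis.
Inter-reduce: drop elements whose leading term is divisible by another's, tail-reduce, and make monic.
Reduced Gröbner basis: {x_1 + 1, x_2 - 2}.
The reduced Gröbner basis of I + (p) is {x_1 + 1, x_2 - 2} ≠ {1}, a proper ideal, so the enlarged system stays consistent: p is independent of I, with normal form -2x_2 - 1.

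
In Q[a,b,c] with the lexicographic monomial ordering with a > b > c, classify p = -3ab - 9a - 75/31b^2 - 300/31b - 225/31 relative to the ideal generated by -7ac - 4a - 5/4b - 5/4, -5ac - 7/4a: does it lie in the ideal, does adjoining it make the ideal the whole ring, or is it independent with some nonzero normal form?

-3ab - 9a - 75/31b^2 - 300/31b - 225/31 lies in I (it reduces to 0).

First compute the reduced Gröbner basis of I by Buchberger's algorithm.
f_1 = -7ac - 4a - 5/4b - 5/4, LT = ac.
f_2 = -5ac - 7/4a, LT = ac.

S(f_1,f_2): lcm = ac. S = 31/140a + 5/28b + 5/28.
  leading term a: no divisor's leading term divides it; move 31/140a to the remainder.
  leading term b: no divisor's leading term divides it; move 5/28b to the remainder.
  leading term 1: no divisor's leading term divides it; move 5/28 to the remainder.
  remainder 31/140a + 5/28b + 5/28 ≠ 0; add h_3 = 31/140a + 5/28b + 5/28 to the basis.

S(f_1,h_3): lcm = ac. S = 4/7a - 25/31bc + 5/28b - 25/31c + 5/28.
  leading term a: subtract (80/31)·h_3 from 4/7a - 25/31bc + 5/28b - 25/31c + 5/28 → -25/31bc - 35/124b - 25/31c - 35/124
  leading term bc: no divisor's leading term divides it; move -25/31bc to the remainder.
  leading term b: no divisor's leading term divides it; move -35/124b to the remainder.
  leading term c: no divisor's leading term divides it; move -25/31c to the remainder.
  leading term 1: no divisor's leading term divides it; move -35/124 to the remainder.
  remainder -25/31bc - 35/124b - 25/31c - 35/124 ≠ 0; add h_4 = -25/31bc - 35/124b - 25/31c - 35/124 to the basis.

S(f_2,h_3): lcm = ac. S = 7/20a - 25/31bc - 25/31c.
  leading term a: subtract (49/31)·h_3 from 7/20a - 25/31bc - 25/31c → -25/31bc - 35/124b - 25/31c - 35/124
  leading term bc: subtract (1)·h_4 from -25/31bc - 35/124b - 25/31c - 35/124 → 0
  remainder 0.

S(f_1,h_4): lcm = abc. S = 31/140ab - ac - 7/20a + 5/28b^2 + 5/28b.
  leading term ab: subtract (b)·h_3 from 31/140ab - ac - 7/20a + 5/28b^2 + 5/28b → -ac - 7/20a
  leading term ac: subtract (1/7)·f_1 from -ac - 7/20a → 31/140a + 5/28b + 5/28
  leading term a: subtract (1)·h_3 from 31/140a + 5/28b + 5/28 → 0
  remainder 0.

S(f_2,h_4): lcm = abc. S = -ac - 7/20a.
  leading term ac: subtract (1/7)·f_1 from -ac - 7/20a → 31/140a + 5/28b + 5/28
  leading term a: subtract (1)·h_3 from 31/140a + 5/28b + 5/28 → 0
  remainder 0.

S(h_3,h_4): leading monomials are coprime, so the S-polynomial reduces to 0 (Buchberger's first criterion).
Every S-polynomial of the final basis reduces to 0, so we have a Gröbner basis.
Inter-reduce: drop elements whose leading term is divisible by another's, tail-reduce, and make monic.
Reduced Gröbner basis: {a + 25/31b + 25/31, bc + 7/20b + c + 7/20}.
Label its elements g_1 = a + 25/31b + 25/31, g_2 = bc + 7/20b + c + 7/20.

Reduce p = -3ab - 9a - 75/31b^2 - 300/31b - 225/31 modulo G:
  leading term ab: subtract (-3b)·g_1 from -3ab - 9a - 75/31b^2 - 300/31b - 225/31 → -9a - 225/31b - 225/31
  leading term a: subtract (-9)·g_1 from -9a - 225/31b - 225/31 → 0
  normal form = 0.
Since the normal form is 0, p ∈ I.

Ideal membership is decidable via reduction modulo a Gröbner basis.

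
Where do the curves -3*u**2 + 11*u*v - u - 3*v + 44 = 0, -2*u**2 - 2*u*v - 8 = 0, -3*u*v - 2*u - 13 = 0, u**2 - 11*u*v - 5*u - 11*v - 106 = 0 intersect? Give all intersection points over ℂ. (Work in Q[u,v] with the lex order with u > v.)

{(1, -5)}

Compute a lex Gröbner basis by Buchberger's algorithm.
f_1 = -3*u**2 + 11*u*v - u - 3*v + 44, LT = u**2.
f_2 = -2*u**2 - 2*u*v - 8, LT = u**2.
f_3 = -3*u*v - 2*u - 13, LT = u*v.
f_4 = u**2 - 11*u*v - 5*u - 11*v - 106, LT = u**2.

S(f_1,f_2): lcm = u**2. S = -14/3*u*v + 1/3*u + v - 56/3.
  reduce S modulo (f_1, f_2, f_3, f_4):
  remainder 31/9*u + v + 14/9 ≠ 0; add h_5 = 31/9*u + v + 14/9 to the basis.

S(f_1,f_3): lcm = u**2*v. S = -2/3*u**2 - 11/3*u*v**2 + 1/3*u*v - 13/3*u + v**2 - 44/3*v.
  reduce S modulo (f_1, f_2, f_3, f_4, h_5):
  remainder v**2 + 878/279*v - 2585/279 ≠ 0; add h_6 = v**2 + 878/279*v - 2585/279 to the basis.

S(f_1,f_4): lcm = u**2. S = 22/3*u*v + 16/3*u + 12*v + 274/3.
  reduce S modulo (f_1, f_2, f_3, f_4, h_5, h_6):
  remainder 368/31*v + 1840/31 ≠ 0; add h_7 = 368/31*v + 1840/31 to the basis.

The other S-polynomials (S(f_2,f_3), S(f_2,f_4), S(f_3,f_4), S(f_1,h_5), S(f_2,h_5), S(f_3,h_5), S(f_4,h_5), S(f_1,h_6), S(f_2,h_6), S(f_3,h_6), S(f_4,h_6), S(h_5,h_6), S(f_1,h_7), S(f_2,h_7), S(f_3,h_7), S(f_4,h_7), S(h_5,h_7), S(h_6,h_7)) all reduce to 0 modulo the current basis, so we have a Gröbner basis.
Inter-reduce: drop elements whose leading term is divisible by another's, tail-reduce, and make monic.
Reduced Gröbner basis: {u - 1, v + 5}.

Elimination: the polynomial v + 5 lies in the elimination ideal for v, so v ∈ {-5}. For each such v, the remaining basis elements (now univariate) give the rest of the solution.
  v = -5: the earlier basis element becomes u - 1 = 0, giving u = 1 — point (1, -5).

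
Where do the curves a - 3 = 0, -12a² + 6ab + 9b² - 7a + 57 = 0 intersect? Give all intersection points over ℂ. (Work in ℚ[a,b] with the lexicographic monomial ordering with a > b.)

{(3, -4), (3, 2)}

Compute a lex Gröbner basis by Buchberger's algorithm.
f_1 = a - 3, LT = a.
f_2 = -12a² + 6ab - 7a + 9b² + 57, LT = a².

S(f_1,f_2): lcm = a². S = ½ab - 43/12a + ¾b² + 19/4.
  leading term ab: subtract (½b)·f_1 from ½ab - 43/12a + ¾b² + 19/4 → -43/12a + ¾b² + 3/2b + 19/4
  leading term a: subtract (-43/12)·f_1 from -43/12a + ¾b² + 3/2b + 19/4 → ¾b² + 3/2b - 6
  leading term b²: no divisor's leading term divides it; move ¾b² to the remainder.
  leading term b: no divisor's leading term divides it; move 3/2b to the remainder.
  leading term 1: no divisor's leading term divides it; move -6 to the remainder.
  remainder ¾b² + 3/2b - 6 ≠ 0; add h_3 = ¾b² + 3/2b - 6 to the basis.

The other S-polynomials (S(f_1,h_3), S(f_2,h_3)) all reduce to 0 modulo the current basis, so we have a Gröbner basis.
Inter-reduce: drop elements whose leading term is divisible by another's, tail-reduce, and make monic.
Reduced Gröbner basis: {a - 3, b² + 2b - 8}.

Elimination: the polynomial b² + 2b - 8 lies in the elimination ideal for b, so b ∈ {-4, 2}. For each such b, the remaining basis elements (now univariate) give the rest of the solution.
  b = -4: the earlier basis element becomes a - 3 = 0, giving a = 3 — point (3, -4).
  b = 2: the earlier basis element becomes a - 3 = 0, giving a = 3 — point (3, 2).
A lex Gröbner basis triangularizes the system, enabling back-substitution.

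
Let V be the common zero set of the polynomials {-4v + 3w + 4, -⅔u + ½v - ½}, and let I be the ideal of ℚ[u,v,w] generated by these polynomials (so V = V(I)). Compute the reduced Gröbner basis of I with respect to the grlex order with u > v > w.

G = {u - 9/16w, v - ¾w - 1}

Buchberger's algorithm terminates because the ascending chain of leading-term ideals stabilizes.

f_1 = -4v + 3w + 4, LT = v.
f_2 = -⅔u + ½v - ½, LT = u.

The S-polynomials (S(f_1,f_2)) all reduce to 0 modulo the current basis, so we have a Gröbner basis.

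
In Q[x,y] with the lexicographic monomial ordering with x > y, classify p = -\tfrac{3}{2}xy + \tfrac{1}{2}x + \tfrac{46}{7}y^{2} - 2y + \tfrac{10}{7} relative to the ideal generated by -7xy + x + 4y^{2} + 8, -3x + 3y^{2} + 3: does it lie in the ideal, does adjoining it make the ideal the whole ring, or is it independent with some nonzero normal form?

Adjoining -\tfrac{3}{2}xy + \tfrac{1}{2}x + \tfrac{46}{7}y^{2} - 2y + \tfrac{10}{7} makes the ideal the whole ring: the system is inconsistent.

First compute the reduced Gröbner basis of I by Buchberger's algorithm.
f_1 = -7xy + x + 4y^{2} + 8, LT = xy.
f_2 = -3x + 3y^{2} + 3, LT = x.

S(f_1,f_2): lcm = xy. S = -\tfrac{1}{7}x + y^{3} - \tfrac{4}{7}y^{2} + y - \tfrac{8}{7}.
  leading term x: subtract (\tfrac{1}{21})·f_2 from -\tfrac{1}{7}x + y^{3} - \tfrac{4}{7}y^{2} + y - \tfrac{8}{7} → y^{3} - \tfrac{5}{7}y^{2} + y - \tfrac{9}{7}
  leading term y^{3}: no divisor's leading term divides it; move y^{3} to the remainder.
  leading term y^{2}: no divisor's leading term divides it; move -\tfrac{5}{7}y^{2} to the remainder.
  leading term y: no divisor's leading term divides it; move y to the remainder.
  leading term 1: no divisor's leading term divides it; move -\tfrac{9}{7} to the remainder.
  remainder y^{3} - \tfrac{5}{7}y^{2} + y - \tfrac{9}{7} ≠ 0; add h_3 = y^{3} - \tfrac{5}{7}y^{2} + y - \tfrac{9}{7} to the basis.

The other S-polynomials (S(f_1,h_3), S(f_2,h_3)) all reduce to 0 modulo the current basis, so we have a Gröbner basis.
Inter-reduce: drop elements whose leading term is divisible by another's, tail-reduce, and make monic.
Reduced Gröbner basis: {x - y^{2} - 1, y^{3} - \tfrac{5}{7}y^{2} + y - \tfrac{9}{7}}.
Label its elements g_1 = x - y^{2} - 1, g_2 = y^{3} - \tfrac{5}{7}y^{2} + y - \tfrac{9}{7}.

Reduce p = -\tfrac{3}{2}xy + \tfrac{1}{2}x + \tfrac{46}{7}y^{2} - 2y + \tfrac{10}{7} modulo G:
  leading term xy: subtract (-\tfrac{3}{2}y)·g_1 from -\tfrac{3}{2}xy + \tfrac{1}{2}x + \tfrac{46}{7}y^{2} - 2y + \tfrac{10}{7} → \tfrac{1}{2}x - \tfrac{3}{2}y^{3} + \tfrac{46}{7}y^{2} - \tfrac{7}{2}y + \tfrac{10}{7}
  leading term x: subtract (\tfrac{1}{2})·g_1 from \tfrac{1}{2}x - \tfrac{3}{2}y^{3} + \tfrac{46}{7}y^{2} - \tfrac{7}{2}y + \tfrac{10}{7} → -\tfrac{3}{2}y^{3} + \tfrac{99}{14}y^{2} - \tfrac{7}{2}y + \tfrac{27}{14}
  leading term y^{3}: subtract (-\tfrac{3}{2})·g_2 from -\tfrac{3}{2}y^{3} + \tfrac{99}{14}y^{2} - \tfrac{7}{2}y + \tfrac{27}{14} → 6y^{2} - 2y
  leading term y^{2}: no divisor's leading term divides it; move 6y^{2} to the remainder.
  leading term y: no divisor's leading term divides it; move -2y to the remainder.
  normal form = 6y^{2} - 2y.
The normal form is nonzero, so p ∉ I. Since p minus its normal form lies in I, I + (p) = I + (r) where r = 6y^{2} - 2y; decide whether this ideal is the whole ring.
Run Buchberger on G together with r (pairs among the g_i already reduce to 0 since G is a Gröbner basis):
g_1 = x - y^{2} - 1, LT = x.
g_2 = y^{3} - \tfrac{5}{7}y^{2} + y - \tfrac{9}{7}, LT = y^{3}.
r = 6y^{2} - 2y, LT = y^{2}.

S(g_2,r): lcm = y^{3}. S = -\tfrac{8}{21}y^{2} + y - \tfrac{9}{7}.
  leading term y^{2}: subtract (-\tfrac{4}{63})·r from -\tfrac{8}{21}y^{2} + y - \tfrac{9}{7} → \tfrac{55}{63}y - \tfrac{9}{7}
  leading term y: no divisor's leading term divides it; move \tfrac{55}{63}y to the remainder.
  leading term 1: no divisor's leading term divides it; move -\tfrac{9}{7} to the remainder.
  remainder \tfrac{55}{63}y - \tfrac{9}{7} ≠ 0; add m_4 = \tfrac{55}{63}y - \tfrac{9}{7} to the basis.

S(g_2,m_4): lcm = y^{3}. S = \tfrac{292}{385}y^{2} + y - \tfrac{9}{7}.
  leading term y^{2}: subtract (\tfrac{146}{1155})·r from \tfrac{292}{385}y^{2} + y - \tfrac{9}{7} → \tfrac{1447}{1155}y - \tfrac{9}{7}
  leading term y: subtract (\tfrac{4341}{3025})·m_4 from \tfrac{1447}{1155}y - \tfrac{9}{7} → \tfrac{1692}{3025}
  leading term 1: no divisor's leading term divides it; move \tfrac{1692}{3025} to the remainder.
  remainder \tfrac{1692}{3025} ≠ 0; add m_5 = \tfrac{1692}{3025} to the basis.

The other S-polynomials (S(g_1,g_2), S(g_1,r), S(g_1,m_4), S(r,m_4), S(g_1,m_5), S(g_2,m_5), S(r,m_5), S(m_4,m_5)) all reduce to 0 modulo the current basis, so we have a Gröbner basis.
Inter-reduce: drop elements whose leading term is divisible by another's, tail-reduce, and make monic.
Reduced Gröbner basis: {1}.
The reduced Gröbner basis of I + (p) is {1}: the ideal is the whole ring, so the enlarged system has no common solution — adjoining p is inconsistent.

Ideal membership is decidable via reduction modulo a Gröbner basis.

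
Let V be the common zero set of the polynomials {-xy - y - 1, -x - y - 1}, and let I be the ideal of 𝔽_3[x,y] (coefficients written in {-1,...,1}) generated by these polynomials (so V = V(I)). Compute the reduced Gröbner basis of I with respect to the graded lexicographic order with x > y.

Buchberger's algorithm terminates because the ascending chain of leading-term ideals stabilizes.

f_1 = -xy - y - 1, LT = xy.
f_2 = -x - y - 1, LT = x.

S(f_1,f_2): lcm = xy. S = -y² + 1.
  reduce S modulo (f_1, f_2):
  remainder -y² + 1 ≠ 0; add g_3 = -y² + 1 to the basis.

The other S-polynomials (S(f_1,g_3), S(f_2,g_3)) all reduce to 0 modulo the current basis, so we have a Gröbner basis.
Inter-reduce: drop elements whose leading term is divisible by another's, tail-reduce, and make monic.

G = {y² - 1, x + y + 1}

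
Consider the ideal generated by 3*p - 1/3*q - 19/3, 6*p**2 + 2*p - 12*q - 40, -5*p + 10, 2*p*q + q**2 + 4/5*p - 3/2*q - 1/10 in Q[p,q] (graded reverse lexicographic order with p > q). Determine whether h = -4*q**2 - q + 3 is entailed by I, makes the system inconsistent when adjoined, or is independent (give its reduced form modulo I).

-4*q**2 - q + 3 lies in I (it reduces to 0).

First compute the reduced Gröbner basis of I by Buchberger's algorithm.
f_1 = 3*p - 1/3*q - 19/3, LT = p.
f_2 = 6*p**2 + 2*p - 12*q - 40, LT = p**2.
f_3 = -5*p + 10, LT = p.
f_4 = 2*p*q + q**2 + 4/5*p - 3/2*q - 1/10, LT = p*q.

S(f_1,f_2): lcm = p**2. S = -1/9*p*q - 22/9*p + 2*q + 20/3.
  reduce S modulo (f_1, f_2, f_3, f_4):
  remainder -1/81*q**2 + 121/81*q + 122/81 ≠ 0; add k_5 = -1/81*q**2 + 121/81*q + 122/81 to the basis.

S(f_1,f_3): lcm = p. S = -1/9*q - 1/9.
  reduce S modulo (f_1, f_2, f_3, f_4, k_5):
  remainder -1/9*q - 1/9 ≠ 0; add k_6 = -1/9*q - 1/9 to the basis.

The other S-polynomials (S(f_1,f_4), S(f_2,f_3), S(f_2,f_4), S(f_3,f_4), S(f_1,k_5), S(f_2,k_5), S(f_3,k_5), S(f_4,k_5), S(f_1,k_6), S(f_2,k_6), S(f_3,k_6), S(f_4,k_6), S(k_5,k_6)) all reduce to 0 modulo the current basis, so we have a Gröbner basis.
Inter-reduce: drop elements whose leading term is divisible by another's, tail-reduce, and make monic.
Reduced Gröbner basis: {p - 2, q + 1}.
Label its elements g_1 = p - 2, g_2 = q + 1.

Reduce h = -4*q**2 - q + 3 modulo G:
  leading term q**2: subtract (-4*q)·g_2 from -4*q**2 - q + 3 → 3*q + 3
  leading term q: subtract (3)·g_2 from 3*q + 3 → 0
  normal form = 0.
Since the normal form is 0, h ∈ I.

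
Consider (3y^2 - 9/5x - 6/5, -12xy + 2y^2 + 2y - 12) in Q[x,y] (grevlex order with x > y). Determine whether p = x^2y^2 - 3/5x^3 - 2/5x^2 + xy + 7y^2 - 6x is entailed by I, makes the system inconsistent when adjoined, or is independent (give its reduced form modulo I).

x^2y^2 - 3/5x^3 - 2/5x^2 + xy + 7y^2 - 6x is independent of I; its normal form modulo I is -17/10x + 1/6y + 28/15.

First compute the reduced Gröbner basis of I by Buchberger's algorithm.
f_1 = 3y^2 - 9/5x - 6/5, LT = y^2.
f_2 = -12xy + 2y^2 + 2y - 12, LT = xy.

S(f_1,f_2): lcm = xy^2. S = 1/6y^3 - 3/5x^2 + 1/6y^2 - 2/5x - y.
  reduce S modulo (f_1, f_2):
  remainder -3/5x^2 - 29/100x - 11/12y - 2/75 ≠ 0; add h_3 = -3/5x^2 - 29/100x - 11/12y - 2/75 to the basis.

The other S-polynomials (S(f_1,h_3), S(f_2,h_3)) all reduce to 0 modulo the current basis, so we have a Gröbner basis.
Inter-reduce: drop elements whose leading term is divisible by another's, tail-reduce, and make monic.
Reduced Gröbner basis: {x^2 + 29/60x + 55/36y + 2/45, xy - 1/10x - 1/6y + 14/15, y^2 - 3/5x - 2/5}.
Label its elements g_1 = x^2 + 29/60x + 55/36y + 2/45, g_2 = xy - 1/10x - 1/6y + 14/15, g_3 = y^2 - 3/5x - 2/5.

Reduce p = x^2y^2 - 3/5x^3 - 2/5x^2 + xy + 7y^2 - 6x modulo G:
  leading term x^2y^2: subtract (y^2)·g_1 from x^2y^2 - 3/5x^3 - 2/5x^2 + xy + 7y^2 - 6x → -3/5x^3 - 29/60xy^2 - 55/36y^3 - 2/5x^2 + xy + 313/45y^2 - 6x
  leading term x^3: subtract (-3/5x)·g_1 from -3/5x^3 - 29/60xy^2 - 55/36y^3 - 2/5x^2 + xy + 313/45y^2 - 6x → -29/60xy^2 - 55/36y^3 - 11/100x^2 + 23/12xy + 313/45y^2 - 448/75x
  leading term xy^2: subtract (-29/60y)·g_2 from -29/60xy^2 - 55/36y^3 - 11/100x^2 + 23/12xy + 313/45y^2 - 448/75x → -55/36y^3 - 11/100x^2 + 1121/600xy + 55/8y^2 - 448/75x + 203/450y
  leading term y^3: subtract (-55/36y)·g_3 from -55/36y^3 - 11/100x^2 + 1121/600xy + 55/8y^2 - 448/75x + 203/450y → -11/100x^2 + 571/600xy + 55/8y^2 - 448/75x - 4/25y
  leading term x^2: subtract (-11/100)·g_1 from -11/100x^2 + 571/600xy + 55/8y^2 - 448/75x - 4/25y → 571/600xy + 55/8y^2 - 35521/6000x + 29/3600y + 11/2250
  leading term xy: subtract (571/600)·g_2 from 571/600xy + 55/8y^2 - 35521/6000x + 29/3600y + 11/2250 → 55/8y^2 - 233/40x + 1/6y - 53/60
  leading term y^2: subtract (55/8)·g_3 from 55/8y^2 - 233/40x + 1/6y - 53/60 → -17/10x + 1/6y + 28/15
  leading term x: no divisor's leading term divides it; move -17/10x to the remainder.
  leading term y: no divisor's leading term divides it; move 1/6y to the remainder.
  leading term 1: no divisor's leading term divides it; move 28/15 to the remainder.
  normal form = -17/10x + 1/6y + 28/15.
The normal form is nonzero, so p ∉ I. Since p minus its normal form lies in I, I + (p) = I + (r) where r = -17/10x + 1/6y + 28/15; decide whether this ideal is the whole ring.
Run Buchberger on G together with r (pairs among the g_i already reduce to 0 since G is a Gröbner basis):
g_1 = x^2 + 29/60x + 55/36y + 2/45, LT = x^2.
g_2 = xy - 1/10x - 1/6y + 14/15, LT = xy.
g_3 = y^2 - 3/5x - 2/5, LT = y^2.
r = -17/10x + 1/6y + 28/15, LT = x.

S(g_1,r): lcm = x^2. S = 5/51xy + 1613/1020x + 55/36y + 2/45.
  reduce S modulo (g_1, g_2, g_3, r):
  remainder 1474/867y + 1474/867 ≠ 0; add m_5 = 1474/867y + 1474/867 to the basis.

The other S-polynomials (S(g_1,g_2), S(g_1,g_3), S(g_2,g_3), S(g_2,r), S(g_3,r), S(g_1,m_5), S(g_2,m_5), S(g_3,m_5), S(r,m_5)) all reduce to 0 modulo the current basis, so we have a Gröbner basis.
Inter-reduce: drop elements whose leading term is divisible by another's, tail-reduce, and make monic.
Reduced Gröbner basis: {x - 1, y + 1}.
The reduced Gröbner basis of I + (p) is {x - 1, y + 1} ≠ {1}, a proper ideal, so the enlarged system stays consistent: p is independent of I, with normal form -17/10x + 1/6y + 28/15.

Ideal membership is decidable via reduction modulo a Gröbner basis.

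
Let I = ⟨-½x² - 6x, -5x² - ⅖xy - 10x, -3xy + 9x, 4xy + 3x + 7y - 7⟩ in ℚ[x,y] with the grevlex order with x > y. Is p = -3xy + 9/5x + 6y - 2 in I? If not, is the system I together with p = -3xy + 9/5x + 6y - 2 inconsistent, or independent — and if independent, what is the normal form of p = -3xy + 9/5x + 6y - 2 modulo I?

First compute the reduced Gröbner basis of I by Buchberger's algorithm.
f_1 = -½x² - 6x, LT = x².
f_2 = -5x² - ⅖xy - 10x, LT = x².
f_3 = -3xy + 9x, LT = xy.
f_4 = 4xy + 3x + 7y - 7, LT = xy.

S(f_1,f_2): lcm = x². S = -2/25xy + 10x.
  reduce S modulo (f_1, f_2, f_3, f_4):
  remainder 244/25x ≠ 0; add h_5 = 244/25x to the basis.

S(f_3,f_4): lcm = xy. S = -15/4x - 7/4y + 7/4.
  reduce S modulo (f_1, f_2, f_3, f_4, h_5):
  remainder -7/4y + 7/4 ≠ 0; add h_6 = -7/4y + 7/4 to the basis.

The other S-polynomials (S(f_1,f_3), S(f_1,f_4), S(f_2,f_3), S(f_2,f_4), S(f_1,h_5), S(f_2,h_5), S(f_3,h_5), S(f_4,h_5), S(f_1,h_6), S(f_2,h_6), S(f_3,h_6), S(f_4,h_6), S(h_5,h_6)) all reduce to 0 modulo the current basis, so we have a Gröbner basis.
Inter-reduce: drop elements whose leading term is divisible by another's, tail-reduce, and make monic.
Reduced Gröbner basis: {x, y - 1}.
Label its elements g_1 = x, g_2 = y - 1.

Reduce p = -3xy + 9/5x + 6y - 2 modulo G:
  leading term xy: subtract (-3y)·g_1 from -3xy + 9/5x + 6y - 2 → 9/5x + 6y - 2
  leading term x: subtract (9/5)·g_1 from 9/5x + 6y - 2 → 6y - 2
  leading term y: subtract (6)·g_2 from 6y - 2 → 4
  leading term 1: no divisor's leading term divides it; move 4 to the remainder.
  normal form = 4.
The normal form is nonzero, so p ∉ I. Since p minus its normal form lies in I, I + (p) = I + (r) where r = 4; decide whether this ideal is the whole ring.
Here r = 4 is a nonzero constant, hence a unit: 1 ∈ I + (p), the Gröbner basis of I + (p) is {1}, and the enlarged system has no common solution — adjoining p is inconsistent.

Adjoining -3xy + 9/5x + 6y - 2 makes the ideal the whole ring: the system is inconsistent.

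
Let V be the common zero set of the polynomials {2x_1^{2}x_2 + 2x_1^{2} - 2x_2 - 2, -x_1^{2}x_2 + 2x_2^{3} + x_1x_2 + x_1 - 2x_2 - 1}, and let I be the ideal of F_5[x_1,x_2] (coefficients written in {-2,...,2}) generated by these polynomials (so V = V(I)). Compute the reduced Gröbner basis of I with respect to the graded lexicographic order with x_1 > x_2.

f_1 = 2x_1^{2}x_2 + 2x_1^{2} - 2x_2 - 2, LT = x_1^{2}x_2.
f_2 = -x_1^{2}x_2 + 2x_2^{3} + x_1x_2 + x_1 - 2x_2 - 1, LT = x_1^{2}x_2.

S(f_1,f_2): lcm = x_1^{2}x_2. S = 2x_2^{3} + x_1^{2} + x_1x_2 + x_1 + 2x_2 - 2.
  leading term x_2^{3}: no divisor's leading term divides it; move 2x_2^{3} to the remainder.
  leading term x_1^{2}: no divisor's leading term divides it; move x_1^{2} to the remainder.
  leading term x_1x_2: no divisor's leading term divides it; move x_1x_2 to the remainder.
  leading term x_1: no divisor's leading term divides it; move x_1 to the remainder.
  leading term x_2: no divisor's leading term divides it; move 2x_2 to the remainder.
  leading term 1: no divisor's leading term divides it; move -2 to the remainder.
  remainder 2x_2^{3} + x_1^{2} + x_1x_2 + x_1 + 2x_2 - 2 ≠ 0; add g_3 = 2x_2^{3} + x_1^{2} + x_1x_2 + x_1 + 2x_2 - 2 to the basis.

S(f_1,g_3): lcm = x_1^{2}x_2^{3}. S = 2x_1^{4} + 2x_1^{3}x_2 + x_1^{2}x_2^{2} + 2x_1^{3} - x_1^{2}x_2 - x_2^{3} + x_1^{2} - x_2^{2}.
  leading term x_1^{4}: no divisor's leading term divides it; move 2x_1^{4} to the remainder.
  leading term x_1^{3}x_2: subtract (x_1)·f_1 from 2x_1^{3}x_2 + x_1^{2}x_2^{2} + 2x_1^{3} - x_1^{2}x_2 - x_2^{3} + x_1^{2} - x_2^{2} → x_1^{2}x_2^{2} - x_1^{2}x_2 - x_2^{3} + x_1^{2} + 2x_1x_2 - x_2^{2} + 2x_1
  leading term x_1^{2}x_2^{2}: subtract (-2x_2)·f_1 from x_1^{2}x_2^{2} - x_1^{2}x_2 - x_2^{3} + x_1^{2} + 2x_1x_2 - x_2^{2} + 2x_1 → -2x_1^{2}x_2 - x_2^{3} + x_1^{2} + 2x_1x_2 + 2x_1 + x_2
  leading term x_1^{2}x_2: subtract (-1)·f_1 from -2x_1^{2}x_2 - x_2^{3} + x_1^{2} + 2x_1x_2 + 2x_1 + x_2 → -x_2^{3} - 2x_1^{2} + 2x_1x_2 + 2x_1 - x_2 - 2
  leading term x_2^{3}: subtract (2)·g_3 from -x_2^{3} - 2x_1^{2} + 2x_1x_2 + 2x_1 - x_2 - 2 → x_1^{2} + 2
  leading term x_1^{2}: no divisor's leading term divides it; move x_1^{2} to the remainder.
  leading term 1: no divisor's leading term divides it; move 2 to the remainder.
  remainder 2x_1^{4} + x_1^{2} + 2 ≠ 0; add g_4 = 2x_1^{4} + x_1^{2} + 2 to the basis.

The other S-polynomials (S(f_2,g_3), S(f_1,g_4), S(f_2,g_4), S(g_3,g_4)) all reduce to 0 modulo the current basis, so we have a Gröbner basis.
Inter-reduce: drop elements whose leading term is divisible by another's, tail-reduce, and make monic.

G = {x_1^{4} - 2x_1^{2} + 1, x_1^{2}x_2 + x_1^{2} - x_2 - 1, x_2^{3} - 2x_1^{2} - 2x_1x_2 - 2x_1 + x_2 - 1}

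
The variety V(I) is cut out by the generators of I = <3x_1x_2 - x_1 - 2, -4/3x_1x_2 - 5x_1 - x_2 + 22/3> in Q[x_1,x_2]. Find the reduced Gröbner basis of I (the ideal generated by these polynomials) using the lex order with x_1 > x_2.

G = {x_1 + 9/49x_2 - 58/49, x_2^2 - 61/9x_2 + 52/9}

f_1 = 3x_1x_2 - x_1 - 2, LT = x_1x_2.
f_2 = -4/3x_1x_2 - 5x_1 - x_2 + 22/3, LT = x_1x_2.

S(f_1,f_2): lcm = x_1x_2. S = -49/12x_1 - 3/4x_2 + 29/6.
  reduce S modulo (f_1, f_2):
  remainder -49/12x_1 - 3/4x_2 + 29/6 ≠ 0; add g_3 = -49/12x_1 - 3/4x_2 + 29/6 to the basis.

S(f_1,g_3): lcm = x_1x_2. S = -1/3x_1 - 9/49x_2^2 + 58/49x_2 - 2/3.
  reduce S modulo (f_1, f_2, g_3):
  remainder -9/49x_2^2 + 61/49x_2 - 52/49 ≠ 0; add g_4 = -9/49x_2^2 + 61/49x_2 - 52/49 to the basis.

The other S-polynomials (S(f_2,g_3), S(f_1,g_4), S(f_2,g_4), S(g_3,g_4)) all reduce to 0 modulo the current basis, so we have a Gröbner basis.
Inter-reduce: drop elements whose leading term is divisible by another's, tail-reduce, and make monic.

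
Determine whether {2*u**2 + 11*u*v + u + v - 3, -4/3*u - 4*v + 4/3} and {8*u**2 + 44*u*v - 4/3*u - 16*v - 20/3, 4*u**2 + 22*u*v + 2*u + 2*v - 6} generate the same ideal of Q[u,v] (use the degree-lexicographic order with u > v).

No, the ideals differ.

Two ideals are equal iff their reduced Gröbner bases coincide (the reduced basis is unique for a fixed ordering).
Buchberger on the first generating set:
f_1 = 2*u**2 + 11*u*v + u + v - 3, LT = u**2.
f_2 = -4/3*u - 4*v + 4/3, LT = u.

S(f_1,f_2): lcm = u**2. S = 5/2*u*v + 3/2*u + 1/2*v - 3/2.
  leading term u*v: subtract (-15/8*v)·f_2 from 5/2*u*v + 3/2*u + 1/2*v - 3/2 → -15/2*v**2 + 3/2*u + 3*v - 3/2
  leading term v**2: no divisor's leading term divides it; move -15/2*v**2 to the remainder.
  leading term u: subtract (-9/8)·f_2 from 3/2*u + 3*v - 3/2 → -3/2*v
  leading term v: no divisor's leading term divides it; move -3/2*v to the remainder.
  remainder -15/2*v**2 - 3/2*v ≠ 0; add g_3 = -15/2*v**2 - 3/2*v to the basis.

S(f_1,g_3): leading monomials are coprime, so the S-polynomial reduces to 0 (Buchberger's first criterion).
S(f_2,g_3): leading monomials are coprime, so the S-polynomial reduces to 0 (Buchberger's first criterion).
Every S-polynomial of the final basis reduces to 0, so we have a Gröbner basis.
Inter-reduce: drop elements whose leading term is divisible by another's, tail-reduce, and make monic.
Reduced Gröbner basis: {v**2 + 1/5*v, u + 3*v - 1}.

Buchberger on the second generating set:
h_1 = 8*u**2 + 44*u*v - 4/3*u - 16*v - 20/3, LT = u**2.
h_2 = 4*u**2 + 22*u*v + 2*u + 2*v - 6, LT = u**2.

S(h_1,h_2): lcm = u**2. S = -2/3*u - 5/2*v + 2/3.
  leading term u: no divisor's leading term divides it; move -2/3*u to the remainder.
  leading term v: no divisor's leading term divides it; move -5/2*v to the remainder.
  leading term 1: no divisor's leading term divides it; move 2/3 to the remainder.
  remainder -2/3*u - 5/2*v + 2/3 ≠ 0; add k_3 = -2/3*u - 5/2*v + 2/3 to the basis.

S(h_1,k_3): lcm = u**2. S = 7/4*u*v + 5/6*u - 2*v - 5/6.
  leading term u*v: subtract (-21/8*v)·k_3 from 7/4*u*v + 5/6*u - 2*v - 5/6 → -105/16*v**2 + 5/6*u - 1/4*v - 5/6
  leading term v**2: no divisor's leading term divides it; move -105/16*v**2 to the remainder.
  leading term u: subtract (-5/4)·k_3 from 5/6*u - 1/4*v - 5/6 → -27/8*v
  leading term v: no divisor's leading term divides it; move -27/8*v to the remainder.
  remainder -105/16*v**2 - 27/8*v ≠ 0; add k_4 = -105/16*v**2 - 27/8*v to the basis.

S(h_2,k_3): lcm = u**2. S = 7/4*u*v + 3/2*u + 1/2*v - 3/2.
  leading term u*v: subtract (-21/8*v)·k_3 from 7/4*u*v + 3/2*u + 1/2*v - 3/2 → -105/16*v**2 + 3/2*u + 9/4*v - 3/2
  leading term v**2: subtract (1)·k_4 from -105/16*v**2 + 3/2*u + 9/4*v - 3/2 → 3/2*u + 45/8*v - 3/2
  leading term u: subtract (-9/4)·k_3 from 3/2*u + 45/8*v - 3/2 → 0
  remainder 0.

S(h_1,k_4): leading monomials are coprime, so the S-polynomial reduces to 0 (Buchberger's first criterion).
S(h_2,k_4): leading monomials are coprime, so the S-polynomial reduces to 0 (Buchberger's first criterion).
S(k_3,k_4): leading monomials are coprime, so the S-polynomial reduces to 0 (Buchberger's first criterion).
Every S-polynomial of the final basis reduces to 0, so we have a Gröbner basis.
Inter-reduce: drop elements whose leading term is divisible by another's, tail-reduce, and make monic.
Reduced Gröbner basis: {v**2 + 18/35*v, u + 15/4*v - 1}.

Since the reduced bases disagree, the two ideals are not the same.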